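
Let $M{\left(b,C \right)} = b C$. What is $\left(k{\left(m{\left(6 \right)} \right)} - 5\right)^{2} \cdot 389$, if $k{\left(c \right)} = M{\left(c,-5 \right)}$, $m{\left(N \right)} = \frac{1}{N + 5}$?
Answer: $\frac{1400400}{121} \approx 11574.0$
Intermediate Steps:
$m{\left(N \right)} = \frac{1}{5 + N}$
$M{\left(b,C \right)} = C b$
$k{\left(c \right)} = - 5 c$
$\left(k{\left(m{\left(6 \right)} \right)} - 5\right)^{2} \cdot 389 = \left(- \frac{5}{5 + 6} - 5\right)^{2} \cdot 389 = \left(- \frac{5}{11} - 5\right)^{2} \cdot 389 = \left(- \frac{60}{11}\right)^{2} \cdot 389 = \frac{3600}{121} \cdot 389 = \frac{1400400}{121}$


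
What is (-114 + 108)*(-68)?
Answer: 408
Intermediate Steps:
(-114 + 108)*(-68) = -6*(-68) = 408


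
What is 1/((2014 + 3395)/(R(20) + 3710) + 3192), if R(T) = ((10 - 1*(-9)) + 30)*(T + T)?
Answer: 630/2011561 ≈ 0.00031319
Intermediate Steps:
R(T) = 98*T (R(T) = ((10 + 9) + 30)*(2*T) = (19 + 30)*(2*T) = 49*(2*T) = 98*T)
1/((2014 + 3395)/(R(20) + 3710) + 3192) = 1/((2014 + 3395)/(98*20 + 3710) + 3192) = 1/(5409/(1960 + 3710) + 3192) = 1/(5409/5670 + 3192) = 1/(5409*(1/5670) + 3192) = 1/(601/630 + 3192) = 1/(2011561/630) = 630/2011561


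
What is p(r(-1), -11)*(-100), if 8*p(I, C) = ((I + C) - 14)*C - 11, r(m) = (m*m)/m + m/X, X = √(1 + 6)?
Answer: -6875/2 - 275*√7/14 ≈ -3489.5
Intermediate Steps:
X = √7 ≈ 2.6458
r(m) = m + m*√7/7 (r(m) = (m*m)/m + m/(√7) = m²/m + m*(√7/7) = m + m*√7/7)
p(I, C) = -11/8 + C*(-14 + C + I)/8 (p(I, C) = (((I + C) - 14)*C - 11)/8 = (((C + I) - 14)*C - 11)/8 = ((-14 + C + I)*C - 11)/8 = (C*(-14 + C + I) - 11)/8 = (-11 + C*(-14 + C + I))/8 = -11/8 + C*(-14 + C + I)/8)
p(r(-1), -11)*(-100) = (-11/8 - 7/4*(-11) + (⅛)*(-11)² + (⅛)*(-11)*((⅐)*(-1)*(7 + √7)))*(-100) = (-11/8 + 77/4 + (⅛)*121 + (⅛)*(-11)*(-1 - √7/7))*(-100) = (-11/8 + 77/4 + 121/8 + (11/8 + 11*√7/56))*(-100) = (275/8 + 11*√7/56)*(-100) = -6875/2 - 275*√7/14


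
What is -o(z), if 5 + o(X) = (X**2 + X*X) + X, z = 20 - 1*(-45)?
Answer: -8510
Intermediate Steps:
z = 65 (z = 20 + 45 = 65)
o(X) = -5 + X + 2*X**2 (o(X) = -5 + ((X**2 + X*X) + X) = -5 + ((X**2 + X**2) + X) = -5 + (2*X**2 + X) = -5 + (X + 2*X**2) = -5 + X + 2*X**2)
-o(z) = -(-5 + 65 + 2*65**2) = -(-5 + 65 + 2*4225) = -(-5 + 65 + 8450) = -1*8510 = -8510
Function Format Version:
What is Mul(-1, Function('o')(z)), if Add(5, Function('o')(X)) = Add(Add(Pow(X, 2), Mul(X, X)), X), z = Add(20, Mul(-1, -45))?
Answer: -8510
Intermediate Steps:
z = 65 (z = Add(20, 45) = 65)
Function('o')(X) = Add(-5, X, Mul(2, Pow(X, 2))) (Function('o')(X) = Add(-5, Add(Add(Pow(X, 2), Mul(X, X)), X)) = Add(-5, Add(Add(Pow(X, 2), Pow(X, 2)), X)) = Add(-5, Add(Mul(2, Pow(X, 2)), X)) = Add(-5, Add(X, Mul(2, Pow(X, 2)))) = Add(-5, X, Mul(2, Pow(X, 2))))
Mul(-1, Function('o')(z)) = Mul(-1, Add(-5, 65, Mul(2, Pow(65, 2)))) = Mul(-1, Add(-5, 65, Mul(2, 4225))) = Mul(-1, Add(-5, 65, 8450)) = Mul(-1, 8510) = -8510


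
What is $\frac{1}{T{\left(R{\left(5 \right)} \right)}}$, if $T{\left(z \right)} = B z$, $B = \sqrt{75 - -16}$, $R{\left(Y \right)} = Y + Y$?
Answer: $\frac{\sqrt{91}}{910} \approx 0.010483$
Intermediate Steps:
$R{\left(Y \right)} = 2 Y$
$B = \sqrt{91}$ ($B = \sqrt{75 + \left(-45 + 61\right)} = \sqrt{75 + 16} = \sqrt{91} \approx 9.5394$)
$T{\left(z \right)} = z \sqrt{91}$ ($T{\left(z \right)} = \sqrt{91} z = z \sqrt{91}$)
$\frac{1}{T{\left(R{\left(5 \right)} \right)}} = \frac{1}{2 \cdot 5 \sqrt{91}} = \frac{1}{10 \sqrt{91}} = \frac{\sqrt{91}}{910}$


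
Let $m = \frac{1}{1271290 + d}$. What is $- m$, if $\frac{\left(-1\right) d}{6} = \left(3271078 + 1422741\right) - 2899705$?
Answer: $\frac{1}{9493394} \approx 1.0534 \cdot 10^{-7}$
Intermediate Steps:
$d = -10764684$ ($d = - 6 \left(\left(3271078 + 1422741\right) - 2899705\right) = - 6 \left(4693819 - 2899705\right) = \left(-6\right) 1794114 = -10764684$)
$m = - \frac{1}{9493394}$ ($m = \frac{1}{1271290 - 10764684} = \frac{1}{-9493394} = - \frac{1}{9493394} \approx -1.0534 \cdot 10^{-7}$)
$- m = \left(-1\right) \left(- \frac{1}{9493394}\right) = \frac{1}{9493394}$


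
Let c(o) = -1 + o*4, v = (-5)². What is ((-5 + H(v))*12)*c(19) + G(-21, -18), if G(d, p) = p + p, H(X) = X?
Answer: 17964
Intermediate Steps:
v = 25
G(d, p) = 2*p
c(o) = -1 + 4*o
((-5 + H(v))*12)*c(19) + G(-21, -18) = ((-5 + 25)*12)*(-1 + 4*19) + 2*(-18) = (20*12)*(-1 + 76) - 36 = 240*75 - 36 = 18000 - 36 = 17964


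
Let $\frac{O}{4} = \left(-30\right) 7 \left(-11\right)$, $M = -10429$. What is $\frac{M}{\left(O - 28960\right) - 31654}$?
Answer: $\frac{10429}{51374} \approx 0.203$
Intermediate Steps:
$O = 9240$ ($O = 4 \left(-30\right) 7 \left(-11\right) = 4 \left(\left(-210\right) \left(-11\right)\right) = 4 \cdot 2310 = 9240$)
$\frac{M}{\left(O - 28960\right) - 31654} = - \frac{10429}{\left(9240 - 28960\right) - 31654} = - \frac{10429}{-19720 - 31654} = - \frac{10429}{-51374} = \left(-10429\right) \left(- \frac{1}{51374}\right) = \frac{10429}{51374}$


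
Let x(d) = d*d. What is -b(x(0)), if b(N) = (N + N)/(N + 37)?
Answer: 0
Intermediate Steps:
x(d) = d²
b(N) = 2*N/(37 + N) (b(N) = (2*N)/(37 + N) = 2*N/(37 + N))
-b(x(0)) = -2*0²/(37 + 0²) = -2*0/(37 + 0) = -2*0/37 = -1*0 = 0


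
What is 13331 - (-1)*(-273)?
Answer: 13058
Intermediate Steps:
13331 - (-1)*(-273) = 13331 - 1*273 = 13331 - 273 = 13058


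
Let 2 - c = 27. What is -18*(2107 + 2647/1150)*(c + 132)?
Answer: -2335946211/575 ≈ -4.0625e+6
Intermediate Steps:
c = -25 (c = 2 - 1*27 = 2 - 27 = -25)
-18*(2107 + 2647/1150)*(c + 132) = -18*(2107 + 2647/1150)*(-25 + 132) = -18*(2107 + 2647*(1/1150))*107 = -18*(2107 + 2647/1150)*107 = -21831273*107/575 = -18*259549579/1150 = -2335946211/575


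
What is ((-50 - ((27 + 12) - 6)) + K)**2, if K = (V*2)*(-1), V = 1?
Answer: 7225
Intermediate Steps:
K = -2 (K = (1*2)*(-1) = 2*(-1) = -2)
((-50 - ((27 + 12) - 6)) + K)**2 = ((-50 - ((27 + 12) - 6)) - 2)**2 = ((-50 - (39 - 6)) - 2)**2 = ((-50 - 1*33) - 2)**2 = ((-50 - 33) - 2)**2 = (-83 - 2)**2 = (-85)**2 = 7225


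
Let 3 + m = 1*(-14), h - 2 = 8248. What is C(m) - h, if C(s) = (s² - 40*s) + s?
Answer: -7298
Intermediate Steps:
h = 8250 (h = 2 + 8248 = 8250)
m = -17 (m = -3 + 1*(-14) = -3 - 14 = -17)
C(s) = s² - 39*s
C(m) - h = -17*(-39 - 17) - 1*8250 = -17*(-56) - 8250 = 952 - 8250 = -7298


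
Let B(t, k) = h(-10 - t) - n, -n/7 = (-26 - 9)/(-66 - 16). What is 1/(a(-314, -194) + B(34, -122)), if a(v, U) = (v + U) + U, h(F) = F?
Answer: -82/60927 ≈ -0.0013459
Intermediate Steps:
n = -245/82 (n = -7*(-26 - 9)/(-66 - 16) = -(-245)/(-82) = -(-245)*(-1)/82 = -7*35/82 = -245/82 ≈ -2.9878)
a(v, U) = v + 2*U (a(v, U) = (U + v) + U = v + 2*U)
B(t, k) = -575/82 - t (B(t, k) = (-10 - t) - 1*(-245/82) = (-10 - t) + 245/82 = -575/82 - t)
1/(a(-314, -194) + B(34, -122)) = 1/((-314 + 2*(-194)) + (-575/82 - 1*34)) = 1/((-314 - 388) + (-575/82 - 34)) = 1/(-702 - 3363/82) = 1/(-60927/82) = -82/60927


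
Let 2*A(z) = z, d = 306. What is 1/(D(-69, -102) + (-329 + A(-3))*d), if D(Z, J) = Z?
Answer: -1/101202 ≈ -9.8812e-6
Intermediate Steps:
A(z) = z/2
1/(D(-69, -102) + (-329 + A(-3))*d) = 1/(-69 + (-329 + (½)*(-3))*306) = 1/(-69 + (-329 - 3/2)*306) = 1/(-69 - 661/2*306) = 1/(-69 - 101133) = 1/(-101202) = -1/101202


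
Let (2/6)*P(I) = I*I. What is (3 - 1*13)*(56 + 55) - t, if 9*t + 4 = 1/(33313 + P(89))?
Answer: -63328993/57076 ≈ -1109.6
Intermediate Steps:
P(I) = 3*I**2 (P(I) = 3*(I*I) = 3*I**2)
t = -25367/57076 (t = -4/9 + 1/(9*(33313 + 3*89**2)) = -4/9 + 1/(9*(33313 + 3*7921)) = -4/9 + 1/(9*(33313 + 23763)) = -4/9 + (1/9)/57076 = -4/9 + (1/9)*(1/57076) = -4/9 + 1/513684 = -25367/57076 ≈ -0.44444)
(3 - 1*13)*(56 + 55) - t = (3 - 1*13)*(56 + 55) - 1*(-25367/57076) = (3 - 13)*111 + 25367/57076 = -10*111 + 25367/57076 = -1110 + 25367/57076 = -63328993/57076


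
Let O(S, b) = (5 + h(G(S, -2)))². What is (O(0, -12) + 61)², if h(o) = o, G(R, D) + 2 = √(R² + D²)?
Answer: 7396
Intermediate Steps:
G(R, D) = -2 + √(D² + R²) (G(R, D) = -2 + √(R² + D²) = -2 + √(D² + R²))
O(S, b) = (3 + √(4 + S²))² (O(S, b) = (5 + (-2 + √((-2)² + S²)))² = (5 + (-2 + √(4 + S²)))² = (3 + √(4 + S²))²)
(O(0, -12) + 61)² = ((3 + √(4 + 0²))² + 61)² = ((3 + √(4 + 0))² + 61)² = ((3 + √4)² + 61)² = ((3 + 2)² + 61)² = (5² + 61)² = (25 + 61)² = 86² = 7396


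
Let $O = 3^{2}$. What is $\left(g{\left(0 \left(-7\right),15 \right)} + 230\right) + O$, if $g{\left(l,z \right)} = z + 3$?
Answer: $257$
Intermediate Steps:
$O = 9$
$g{\left(l,z \right)} = 3 + z$
$\left(g{\left(0 \left(-7\right),15 \right)} + 230\right) + O = \left(\left(3 + 15\right) + 230\right) + 9 = \left(18 + 230\right) + 9 = 248 + 9 = 257$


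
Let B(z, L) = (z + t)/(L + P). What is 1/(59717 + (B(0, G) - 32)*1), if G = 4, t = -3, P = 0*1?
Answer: 4/238737 ≈ 1.6755e-5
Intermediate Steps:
P = 0
B(z, L) = (-3 + z)/L (B(z, L) = (z - 3)/(L + 0) = (-3 + z)/L)
1/(59717 + (B(0, G) - 32)*1) = 1/(59717 + ((-3 + 0)/4 - 32)*1) = 1/(59717 + ((¼)*(-3) - 32)*1) = 1/(59717 + (-¾ - 32)*1) = 1/(59717 - 131/4*1) = 1/(59717 - 131/4) = 1/(238737/4) = 4/238737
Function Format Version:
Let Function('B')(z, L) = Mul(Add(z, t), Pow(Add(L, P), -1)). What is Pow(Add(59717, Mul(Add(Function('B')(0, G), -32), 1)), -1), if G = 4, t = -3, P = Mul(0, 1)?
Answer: Rational(4, 238737) ≈ 1.6755e-5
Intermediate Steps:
P = 0
Function('B')(z, L) = Mul(Pow(L, -1), Add(-3, z)) (Function('B')(z, L) = Mul(Add(z, -3), Pow(Add(L, 0), -1)) = Mul(Add(-3, z), Pow(L, -1)) = Mul(Pow(L, -1), Add(-3, z)))
Pow(Add(59717, Mul(Add(Function('B')(0, G), -32), 1)), -1) = Pow(Add(59717, Mul(Add(Mul(Pow(4, -1), Add(-3, 0)), -32), 1)), -1) = Pow(Add(59717, Mul(Add(Mul(Rational(1, 4), -3), -32), 1)), -1) = Pow(Add(59717, Mul(Add(Rational(-3, 4), -32), 1)), -1) = Pow(Add(59717, Mul(Rational(-131, 4), 1)), -1) = Pow(Add(59717, Rational(-131, 4)), -1) = Pow(Rational(238737, 4), -1) = Rational(4, 238737)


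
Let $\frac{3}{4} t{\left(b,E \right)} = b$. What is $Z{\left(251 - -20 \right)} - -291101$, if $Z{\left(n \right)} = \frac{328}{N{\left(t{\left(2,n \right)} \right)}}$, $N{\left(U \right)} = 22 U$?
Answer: $\frac{6404345}{22} \approx 2.9111 \cdot 10^{5}$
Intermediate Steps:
$t{\left(b,E \right)} = \frac{4 b}{3}$
$Z{\left(n \right)} = \frac{123}{22}$ ($Z{\left(n \right)} = \frac{328}{22 \cdot \frac{4}{3} \cdot 2} = \frac{328}{22 \cdot \frac{8}{3}} = \frac{328}{\frac{176}{3}} = 328 \cdot \frac{3}{176} = \frac{123}{22}$)
$Z{\left(251 - -20 \right)} - -291101 = \frac{123}{22} - -291101 = \frac{123}{22} + 291101 = \frac{6404345}{22}$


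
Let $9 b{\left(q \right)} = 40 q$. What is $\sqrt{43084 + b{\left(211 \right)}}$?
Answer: $\frac{2 \sqrt{99049}}{3} \approx 209.81$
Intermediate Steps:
$b{\left(q \right)} = \frac{40 q}{9}$
$\sqrt{43084 + b{\left(211 \right)}} = \sqrt{43084 + \frac{40}{9} \cdot 211} = \sqrt{43084 + \frac{8440}{9}} = \sqrt{\frac{396196}{9}} = \frac{2 \sqrt{99049}}{3}$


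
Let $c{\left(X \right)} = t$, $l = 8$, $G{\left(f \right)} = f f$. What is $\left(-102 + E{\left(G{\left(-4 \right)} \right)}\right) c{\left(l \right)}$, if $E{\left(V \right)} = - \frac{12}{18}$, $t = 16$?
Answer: $- \frac{4928}{3} \approx -1642.7$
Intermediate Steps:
$G{\left(f \right)} = f^{2}$
$E{\left(V \right)} = - \frac{2}{3}$ ($E{\left(V \right)} = \left(-12\right) \frac{1}{18} = - \frac{2}{3}$)
$c{\left(X \right)} = 16$
$\left(-102 + E{\left(G{\left(-4 \right)} \right)}\right) c{\left(l \right)} = \left(-102 - \frac{2}{3}\right) 16 = \left(- \frac{308}{3}\right) 16 = - \frac{4928}{3}$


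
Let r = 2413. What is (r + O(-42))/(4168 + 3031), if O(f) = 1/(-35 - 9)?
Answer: 106171/316756 ≈ 0.33518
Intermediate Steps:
O(f) = -1/44 (O(f) = 1/(-44) = -1/44)
(r + O(-42))/(4168 + 3031) = (2413 - 1/44)/(4168 + 3031) = (106171/44)/7199 = (106171/44)*(1/7199) = 106171/316756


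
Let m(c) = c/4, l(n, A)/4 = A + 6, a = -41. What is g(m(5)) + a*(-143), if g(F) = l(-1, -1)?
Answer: 5883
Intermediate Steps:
l(n, A) = 24 + 4*A (l(n, A) = 4*(A + 6) = 4*(6 + A) = 24 + 4*A)
m(c) = c/4 (m(c) = c*(1/4) = c/4)
g(F) = 20 (g(F) = 24 + 4*(-1) = 24 - 4 = 20)
g(m(5)) + a*(-143) = 20 - 41*(-143) = 20 + 5863 = 5883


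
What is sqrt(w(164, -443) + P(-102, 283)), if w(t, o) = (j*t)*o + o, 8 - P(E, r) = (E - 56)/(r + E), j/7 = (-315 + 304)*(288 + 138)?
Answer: sqrt(78073737323507)/181 ≈ 48817.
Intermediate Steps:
j = -32802 (j = 7*((-315 + 304)*(288 + 138)) = 7*(-11*426) = 7*(-4686) = -32802)
P(E, r) = 8 - (-56 + E)/(E + r) (P(E, r) = 8 - (E - 56)/(r + E) = 8 - (-56 + E)/(E + r))
w(t, o) = o - 32802*o*t (w(t, o) = (-32802*t)*o + o = -32802*o*t + o = o - 32802*o*t)
sqrt(w(164, -443) + P(-102, 283)) = sqrt(-443*(1 - 32802*164) + (56 + 7*(-102) + 8*283)/(-102 + 283)) = sqrt(-443*(1 - 5379528) + (56 - 714 + 2264)/181) = sqrt(-443*(-5379527) + (1/181)*1606) = sqrt(2383130461 + 1606/181) = sqrt(431346615047/181) = sqrt(78073737323507)/181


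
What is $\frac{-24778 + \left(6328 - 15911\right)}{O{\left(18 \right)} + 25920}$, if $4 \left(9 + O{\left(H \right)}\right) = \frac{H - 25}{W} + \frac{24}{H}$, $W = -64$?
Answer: $- \frac{26389248}{19899925} \approx -1.3261$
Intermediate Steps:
$O{\left(H \right)} = - \frac{2279}{256} + \frac{6}{H} - \frac{H}{256}$ ($O{\left(H \right)} = -9 + \frac{\frac{H - 25}{-64} + \frac{24}{H}}{4} = -9 + \frac{\left(H - 25\right) \left(- \frac{1}{64}\right) + \frac{24}{H}}{4} = -9 + \frac{\left(-25 + H\right) \left(- \frac{1}{64}\right) + \frac{24}{H}}{4} = -9 + \frac{\left(\frac{25}{64} - \frac{H}{64}\right) + \frac{24}{H}}{4} = -9 + \frac{\frac{25}{64} + \frac{24}{H} - \frac{H}{64}}{4} = -9 + \left(\frac{25}{256} + \frac{6}{H} - \frac{H}{256}\right) = - \frac{2279}{256} + \frac{6}{H} - \frac{H}{256}$)
$\frac{-24778 + \left(6328 - 15911\right)}{O{\left(18 \right)} + 25920} = \frac{-24778 + \left(6328 - 15911\right)}{\frac{1536 - 18 \left(2279 + 18\right)}{256 \cdot 18} + 25920} = \frac{-24778 + \left(6328 - 15911\right)}{\frac{1}{256} \cdot \frac{1}{18} \left(1536 - 18 \cdot 2297\right) + 25920} = \frac{-24778 - 9583}{\frac{1}{256} \cdot \frac{1}{18} \left(1536 - 41346\right) + 25920} = - \frac{34361}{\frac{1}{256} \cdot \frac{1}{18} \left(-39810\right) + 25920} = - \frac{34361}{- \frac{6635}{768} + 25920} = - \frac{34361}{\frac{19899925}{768}} = \left(-34361\right) \frac{768}{19899925} = - \frac{26389248}{19899925}$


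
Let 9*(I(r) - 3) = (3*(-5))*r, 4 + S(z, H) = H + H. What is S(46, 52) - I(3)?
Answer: 102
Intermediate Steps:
S(z, H) = -4 + 2*H (S(z, H) = -4 + (H + H) = -4 + 2*H)
I(r) = 3 - 5*r/3 (I(r) = 3 + ((3*(-5))*r)/9 = 3 + (-15*r)/9 = 3 - 5*r/3)
S(46, 52) - I(3) = (-4 + 2*52) - (3 - 5/3*3) = (-4 + 104) - (3 - 5) = 100 - 1*(-2) = 100 + 2 = 102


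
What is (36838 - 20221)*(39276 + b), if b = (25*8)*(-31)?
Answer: 549623892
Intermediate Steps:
b = -6200 (b = 200*(-31) = -6200)
(36838 - 20221)*(39276 + b) = (36838 - 20221)*(39276 - 6200) = 16617*33076 = 549623892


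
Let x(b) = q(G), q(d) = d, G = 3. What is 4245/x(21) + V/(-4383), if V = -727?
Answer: 6202672/4383 ≈ 1415.2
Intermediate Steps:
x(b) = 3
4245/x(21) + V/(-4383) = 4245/3 - 727/(-4383) = 4245*(⅓) - 727*(-1/4383) = 1415 + 727/4383 = 6202672/4383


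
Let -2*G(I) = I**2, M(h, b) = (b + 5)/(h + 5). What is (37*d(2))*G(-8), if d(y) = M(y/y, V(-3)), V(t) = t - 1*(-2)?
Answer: -2368/3 ≈ -789.33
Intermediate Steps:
V(t) = 2 + t (V(t) = t + 2 = 2 + t)
M(h, b) = (5 + b)/(5 + h)
d(y) = 2/3 (d(y) = (5 + (2 - 3))/(5 + y/y) = (5 - 1)/(5 + 1) = 4/6 = (1/6)*4 = 2/3)
G(I) = -I**2/2
(37*d(2))*G(-8) = (37*(2/3))*(-1/2*(-8)**2) = 74*(-1/2*64)/3 = (74/3)*(-32) = -2368/3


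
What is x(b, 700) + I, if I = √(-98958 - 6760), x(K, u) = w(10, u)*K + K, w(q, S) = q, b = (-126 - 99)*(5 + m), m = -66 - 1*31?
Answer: 227700 + I*√105718 ≈ 2.277e+5 + 325.14*I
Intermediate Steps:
m = -97 (m = -66 - 31 = -97)
b = 20700 (b = (-126 - 99)*(5 - 97) = -225*(-92) = 20700)
x(K, u) = 11*K (x(K, u) = 10*K + K = 11*K)
I = I*√105718 (I = √(-105718) = I*√105718 ≈ 325.14*I)
x(b, 700) + I = 11*20700 + I*√105718 = 227700 + I*√105718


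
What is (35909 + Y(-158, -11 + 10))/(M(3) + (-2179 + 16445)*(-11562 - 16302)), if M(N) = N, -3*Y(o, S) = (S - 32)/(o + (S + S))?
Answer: -1915143/21200417120 ≈ -9.0335e-5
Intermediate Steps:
Y(o, S) = -(-32 + S)/(3*(o + 2*S)) (Y(o, S) = -(S - 32)/(3*(o + (S + S))) = -(-32 + S)/(3*(o + 2*S)))
(35909 + Y(-158, -11 + 10))/(M(3) + (-2179 + 16445)*(-11562 - 16302)) = (35909 + (32 - (-11 + 10))/(3*(-158 + 2*(-11 + 10))))/(3 + (-2179 + 16445)*(-11562 - 16302)) = (35909 + (32 - 1*(-1))/(3*(-158 + 2*(-1))))/(3 + 14266*(-27864)) = (35909 + (32 + 1)/(3*(-158 - 2)))/(3 - 397507824) = (35909 + (⅓)*33/(-160))/(-397507821) = (35909 + (⅓)*(-1/160)*33)*(-1/397507821) = (35909 - 11/160)*(-1/397507821) = (5745429/160)*(-1/397507821) = -1915143/21200417120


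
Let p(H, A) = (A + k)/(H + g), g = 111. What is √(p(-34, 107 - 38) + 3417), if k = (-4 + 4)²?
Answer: 3*√2251634/77 ≈ 58.463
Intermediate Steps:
k = 0 (k = 0² = 0)
p(H, A) = A/(111 + H) (p(H, A) = (A + 0)/(H + 111) = A/(111 + H))
√(p(-34, 107 - 38) + 3417) = √((107 - 38)/(111 - 34) + 3417) = √(69/77 + 3417) = √(263178/77) = 3*√2251634/77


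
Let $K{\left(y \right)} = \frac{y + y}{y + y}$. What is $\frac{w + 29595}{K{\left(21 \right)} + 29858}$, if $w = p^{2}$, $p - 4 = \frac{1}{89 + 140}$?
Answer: $\frac{1552832284}{1565835819} \approx 0.9917$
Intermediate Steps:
$p = \frac{917}{229}$ ($p = 4 + \frac{1}{89 + 140} = 4 + \frac{1}{229} = \frac{917}{229} \approx 4.0044$)
$K{\left(y \right)} = 1$ ($K{\left(y \right)} = \frac{2 y}{2 y} = 2 y \frac{1}{2 y} = 1$)
$w = \frac{840889}{52441}$ ($w = \left(\frac{917}{229}\right)^{2} = \frac{840889}{52441} \approx 16.035$)
$\frac{w + 29595}{K{\left(21 \right)} + 29858} = \frac{\frac{840889}{52441} + 29595}{1 + 29858} = \frac{1552832284}{52441 \cdot 29859} = \frac{1552832284}{52441} \cdot \frac{1}{29859} = \frac{1552832284}{1565835819}$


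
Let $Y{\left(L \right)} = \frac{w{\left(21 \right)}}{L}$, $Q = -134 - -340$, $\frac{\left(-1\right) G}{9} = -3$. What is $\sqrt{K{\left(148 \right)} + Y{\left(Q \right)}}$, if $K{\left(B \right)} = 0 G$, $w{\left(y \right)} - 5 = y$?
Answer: $\frac{\sqrt{1339}}{103} \approx 0.35527$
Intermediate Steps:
$G = 27$ ($G = \left(-9\right) \left(-3\right) = 27$)
$w{\left(y \right)} = 5 + y$
$K{\left(B \right)} = 0$ ($K{\left(B \right)} = 0 \cdot 27 = 0$)
$Q = 206$ ($Q = -134 + 340 = 206$)
$Y{\left(L \right)} = \frac{26}{L}$ ($Y{\left(L \right)} = \frac{5 + 21}{L} = \frac{26}{L}$)
$\sqrt{K{\left(148 \right)} + Y{\left(Q \right)}} = \sqrt{0 + \frac{26}{206}} = \sqrt{0 + 26 \cdot \frac{1}{206}} = \sqrt{0 + \frac{13}{103}} = \sqrt{\frac{13}{103}} = \frac{\sqrt{1339}}{103}$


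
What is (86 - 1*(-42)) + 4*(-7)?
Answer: 100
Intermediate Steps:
(86 - 1*(-42)) + 4*(-7) = (86 + 42) - 28 = 128 - 28 = 100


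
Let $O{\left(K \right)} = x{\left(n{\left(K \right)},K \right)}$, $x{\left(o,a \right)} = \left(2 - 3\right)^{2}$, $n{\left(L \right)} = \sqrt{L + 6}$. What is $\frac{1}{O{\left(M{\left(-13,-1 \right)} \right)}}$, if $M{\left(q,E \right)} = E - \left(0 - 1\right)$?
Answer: $1$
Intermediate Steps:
$M{\left(q,E \right)} = 1 + E$ ($M{\left(q,E \right)} = E - \left(0 - 1\right) = E - -1 = E + 1 = 1 + E$)
$n{\left(L \right)} = \sqrt{6 + L}$
$x{\left(o,a \right)} = 1$ ($x{\left(o,a \right)} = \left(-1\right)^{2} = 1$)
$O{\left(K \right)} = 1$
$\frac{1}{O{\left(M{\left(-13,-1 \right)} \right)}} = 1^{-1} = 1$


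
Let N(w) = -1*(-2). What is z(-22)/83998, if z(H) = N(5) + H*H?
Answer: 243/41999 ≈ 0.0057859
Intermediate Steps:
N(w) = 2
z(H) = 2 + H² (z(H) = 2 + H*H = 2 + H²)
z(-22)/83998 = (2 + (-22)²)/83998 = (2 + 484)*(1/83998) = 486*(1/83998) = 243/41999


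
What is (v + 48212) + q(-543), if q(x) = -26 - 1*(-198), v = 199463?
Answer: 247847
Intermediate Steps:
q(x) = 172 (q(x) = -26 + 198 = 172)
(v + 48212) + q(-543) = (199463 + 48212) + 172 = 247675 + 172 = 247847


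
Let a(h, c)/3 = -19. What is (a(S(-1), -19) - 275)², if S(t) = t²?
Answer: 110224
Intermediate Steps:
a(h, c) = -57 (a(h, c) = 3*(-19) = -57)
(a(S(-1), -19) - 275)² = (-57 - 275)² = (-332)² = 110224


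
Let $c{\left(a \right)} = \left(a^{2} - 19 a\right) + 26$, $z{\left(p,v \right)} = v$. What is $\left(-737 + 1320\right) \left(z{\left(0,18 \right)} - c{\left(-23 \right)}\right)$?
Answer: $-567842$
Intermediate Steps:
$c{\left(a \right)} = 26 + a^{2} - 19 a$
$\left(-737 + 1320\right) \left(z{\left(0,18 \right)} - c{\left(-23 \right)}\right) = \left(-737 + 1320\right) \left(18 - \left(26 + \left(-23\right)^{2} - -437\right)\right) = 583 \left(18 - \left(26 + 529 + 437\right)\right) = 583 \left(18 - 992\right) = 583 \left(-974\right) = -567842$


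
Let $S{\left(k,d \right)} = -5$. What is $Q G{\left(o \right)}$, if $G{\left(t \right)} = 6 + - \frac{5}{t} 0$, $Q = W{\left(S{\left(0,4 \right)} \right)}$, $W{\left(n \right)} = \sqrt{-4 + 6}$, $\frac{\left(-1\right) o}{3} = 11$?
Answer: $6 \sqrt{2} \approx 8.4853$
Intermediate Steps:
$o = -33$ ($o = \left(-3\right) 11 = -33$)
$W{\left(n \right)} = \sqrt{2}$
$Q = \sqrt{2} \approx 1.4142$
$G{\left(t \right)} = 6$ ($G{\left(t \right)} = 6 + 0 = 6$)
$Q G{\left(o \right)} = \sqrt{2} \cdot 6 = 6 \sqrt{2}$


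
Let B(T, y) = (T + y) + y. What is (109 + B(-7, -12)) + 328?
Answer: 406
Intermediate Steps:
B(T, y) = T + 2*y
(109 + B(-7, -12)) + 328 = (109 + (-7 + 2*(-12))) + 328 = (109 + (-7 - 24)) + 328 = (109 - 31) + 328 = 78 + 328 = 406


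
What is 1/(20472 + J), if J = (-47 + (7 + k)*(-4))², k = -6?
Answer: 1/23073 ≈ 4.3341e-5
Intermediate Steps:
J = 2601 (J = (-47 + (7 - 6)*(-4))² = (-47 + 1*(-4))² = (-47 - 4)² = (-51)² = 2601)
1/(20472 + J) = 1/(20472 + 2601) = 1/23073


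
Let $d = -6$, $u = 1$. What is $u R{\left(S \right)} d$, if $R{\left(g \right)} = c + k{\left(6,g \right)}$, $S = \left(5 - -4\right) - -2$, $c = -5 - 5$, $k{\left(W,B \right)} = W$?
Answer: $24$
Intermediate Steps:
$c = -10$ ($c = -5 - 5 = -10$)
$S = 11$ ($S = \left(5 + 4\right) + 2 = 9 + 2 = 11$)
$R{\left(g \right)} = -4$ ($R{\left(g \right)} = -10 + 6 = -4$)
$u R{\left(S \right)} d = 1 \left(-4\right) \left(-6\right) = \left(-4\right) \left(-6\right) = 24$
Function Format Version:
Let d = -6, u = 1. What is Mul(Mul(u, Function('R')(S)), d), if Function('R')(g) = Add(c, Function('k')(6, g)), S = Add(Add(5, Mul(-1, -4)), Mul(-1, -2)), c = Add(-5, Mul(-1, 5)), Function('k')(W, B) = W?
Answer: 24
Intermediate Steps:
c = -10 (c = Add(-5, -5) = -10)
S = 11 (S = Add(Add(5, 4), 2) = Add(9, 2) = 11)
Function('R')(g) = -4 (Function('R')(g) = Add(-10, 6) = -4)
Mul(Mul(u, Function('R')(S)), d) = Mul(Mul(1, -4), -6) = Mul(-4, -6) = 24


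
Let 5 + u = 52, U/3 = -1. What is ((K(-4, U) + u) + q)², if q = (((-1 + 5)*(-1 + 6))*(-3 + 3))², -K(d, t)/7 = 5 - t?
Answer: 81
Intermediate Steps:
U = -3 (U = 3*(-1) = -3)
K(d, t) = -35 + 7*t (K(d, t) = -7*(5 - t) = -35 + 7*t)
u = 47 (u = -5 + 52 = 47)
q = 0 (q = ((4*5)*0)² = (20*0)² = 0² = 0)
((K(-4, U) + u) + q)² = (((-35 + 7*(-3)) + 47) + 0)² = (((-35 - 21) + 47) + 0)² = ((-56 + 47) + 0)² = (-9 + 0)² = (-9)² = 81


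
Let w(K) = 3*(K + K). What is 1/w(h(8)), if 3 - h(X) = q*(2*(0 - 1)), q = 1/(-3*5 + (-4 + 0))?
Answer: 19/330 ≈ 0.057576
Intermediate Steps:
q = -1/19 (q = 1/(-15 - 4) = 1/(-19) = -1/19 ≈ -0.052632)
h(X) = 55/19 (h(X) = 3 - (-1)*2*(0 - 1)/19 = 3 - (-1)*2*(-1)/19 = 3 - (-1)*(-2)/19 = 3 - 1*2/19 = 3 - 2/19 = 55/19)
w(K) = 6*K (w(K) = 3*(2*K) = 6*K)
1/w(h(8)) = 1/(6*(55/19)) = 1/(330/19) = 19/330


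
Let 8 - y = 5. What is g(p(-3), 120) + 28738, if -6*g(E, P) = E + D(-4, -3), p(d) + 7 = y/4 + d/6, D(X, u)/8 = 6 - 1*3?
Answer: 229881/8 ≈ 28735.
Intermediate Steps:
y = 3 (y = 8 - 1*5 = 8 - 5 = 3)
D(X, u) = 24 (D(X, u) = 8*(6 - 1*3) = 8*(6 - 3) = 8*3 = 24)
p(d) = -25/4 + d/6 (p(d) = -7 + (3/4 + d/6) = -25/4 + d/6)
g(E, P) = -4 - E/6 (g(E, P) = -(E + 24)/6 = -(24 + E)/6 = -4 - E/6)
g(p(-3), 120) + 28738 = (-4 - (-25/4 + (1/6)*(-3))/6) + 28738 = (-4 - (-25/4 - 1/2)/6) + 28738 = (-4 - 1/6*(-27/4)) + 28738 = (-4 + 9/8) + 28738 = -23/8 + 28738 = 229881/8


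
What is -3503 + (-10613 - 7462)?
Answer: -21578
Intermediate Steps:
-3503 + (-10613 - 7462) = -3503 - 18075 = -21578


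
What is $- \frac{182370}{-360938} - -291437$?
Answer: $\frac{52595435138}{180469} \approx 2.9144 \cdot 10^{5}$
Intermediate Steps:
$- \frac{182370}{-360938} - -291437 = \left(-182370\right) \left(- \frac{1}{360938}\right) + 291437 = \frac{91185}{180469} + 291437 = \frac{52595435138}{180469}$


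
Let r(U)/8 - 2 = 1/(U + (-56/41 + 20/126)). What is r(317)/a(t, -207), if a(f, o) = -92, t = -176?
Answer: -3267938/18760939 ≈ -0.17419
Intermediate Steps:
r(U) = 16 + 8/(-3118/2583 + U) (r(U) = 16 + 8/(U + (-56/41 + 20/126)) = 16 + 8/(U + (-56*1/41 + 20*(1/126))) = 16 + 8/(U + (-56/41 + 10/63)) = 16 + 8/(U - 3118/2583) = 16 + 8/(-3118/2583 + U))
r(317)/a(t, -207) = (8*(-3653 + 5166*317)/(-3118 + 2583*317))/(-92) = (8*(-3653 + 1637622)/(-3118 + 818811))*(-1/92) = (8*1633969/815693)*(-1/92) = (8*(1/815693)*1633969)*(-1/92) = (13071752/815693)*(-1/92) = -3267938/18760939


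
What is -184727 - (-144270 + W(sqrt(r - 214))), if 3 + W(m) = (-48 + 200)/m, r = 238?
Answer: -40454 - 38*sqrt(6)/3 ≈ -40485.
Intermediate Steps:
W(m) = -3 + 152/m (W(m) = -3 + (-48 + 200)/m = -3 + 152/m)
-184727 - (-144270 + W(sqrt(r - 214))) = -184727 - (-144270 + (-3 + 152/(sqrt(238 - 214)))) = -184727 - (-144270 + (-3 + 152/(sqrt(24)))) = -184727 - (-144270 + (-3 + 152/((2*sqrt(6))))) = -184727 - (-144270 + (-3 + 152*(sqrt(6)/12))) = -184727 - (-144270 + (-3 + 38*sqrt(6)/3)) = -184727 - (-144273 + 38*sqrt(6)/3) = -184727 + (144273 - 38*sqrt(6)/3) = -40454 - 38*sqrt(6)/3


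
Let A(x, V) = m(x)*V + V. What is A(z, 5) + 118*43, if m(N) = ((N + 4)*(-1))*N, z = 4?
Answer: 4919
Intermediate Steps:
m(N) = N*(-4 - N) (m(N) = ((4 + N)*(-1))*N = (-4 - N)*N = N*(-4 - N))
A(x, V) = V - V*x*(4 + x) (A(x, V) = (-x*(4 + x))*V + V = -V*x*(4 + x) + V = V - V*x*(4 + x))
A(z, 5) + 118*43 = -1*5*(-1 + 4*(4 + 4)) + 118*43 = -1*5*(-1 + 4*8) + 5074 = -1*5*(-1 + 32) + 5074 = -1*5*31 + 5074 = -155 + 5074 = 4919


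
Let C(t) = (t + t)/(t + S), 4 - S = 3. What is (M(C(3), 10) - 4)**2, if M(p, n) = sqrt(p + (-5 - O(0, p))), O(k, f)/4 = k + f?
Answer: (8 - I*sqrt(38))**2/4 ≈ 6.5 - 24.658*I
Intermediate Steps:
S = 1 (S = 4 - 1*3 = 4 - 3 = 1)
O(k, f) = 4*f + 4*k (O(k, f) = 4*(k + f) = 4*(f + k) = 4*f + 4*k)
C(t) = 2*t/(1 + t) (C(t) = (t + t)/(t + 1) = (2*t)/(1 + t) = 2*t/(1 + t))
M(p, n) = sqrt(-5 - 3*p) (M(p, n) = sqrt(p + (-5 - (4*p + 4*0))) = sqrt(p + (-5 - (4*p + 0))) = sqrt(p + (-5 - 4*p)) = sqrt(-5 - 3*p))
(M(C(3), 10) - 4)**2 = (sqrt(-5 - 6*3/(1 + 3)) - 4)**2 = (sqrt(-5 - 6*3/4) - 4)**2 = (sqrt(-5 - 3*3/2) - 4)**2 = (sqrt(-5 - 9/2) - 4)**2 = (sqrt(-19/2) - 4)**2 = (I*sqrt(38)/2 - 4)**2 = (-4 + I*sqrt(38)/2)**2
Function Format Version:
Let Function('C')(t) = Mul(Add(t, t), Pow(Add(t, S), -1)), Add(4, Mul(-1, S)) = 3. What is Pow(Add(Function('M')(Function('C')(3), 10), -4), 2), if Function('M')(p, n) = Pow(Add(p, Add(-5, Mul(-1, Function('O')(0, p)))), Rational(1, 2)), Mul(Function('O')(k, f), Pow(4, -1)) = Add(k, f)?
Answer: Mul(Rational(1, 4), Pow(Add(8, Mul(-1, I, Pow(38, Rational(1, 2)))), 2)) ≈ Add(6.5000, Mul(-24.658, I))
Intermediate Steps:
S = 1 (S = Add(4, Mul(-1, 3)) = Add(4, -3) = 1)
Function('O')(k, f) = Add(Mul(4, f), Mul(4, k)) (Function('O')(k, f) = Mul(4, Add(k, f)) = Mul(4, Add(f, k)) = Add(Mul(4, f), Mul(4, k)))
Function('C')(t) = Mul(2, t, Pow(Add(1, t), -1)) (Function('C')(t) = Mul(Add(t, t), Pow(Add(t, 1), -1)) = Mul(Mul(2, t), Pow(Add(1, t), -1)) = Mul(2, t, Pow(Add(1, t), -1)))
Function('M')(p, n) = Pow(Add(-5, Mul(-3, p)), Rational(1, 2)) (Function('M')(p, n) = Pow(Add(p, Add(-5, Mul(-1, Add(Mul(4, p), Mul(4, 0))))), Rational(1, 2)) = Pow(Add(p, Add(-5, Mul(-1, Add(Mul(4, p), 0)))), Rational(1, 2)) = Pow(Add(p, Add(-5, Mul(-1, Mul(4, p)))), Rational(1, 2)) = Pow(Add(p, Add(-5, Mul(-4, p))), Rational(1, 2)) = Pow(Add(-5, Mul(-3, p)), Rational(1, 2)))
Pow(Add(Function('M')(Function('C')(3), 10), -4), 2) = Pow(Add(Pow(Add(-5, Mul(-3, Mul(2, 3, Pow(Add(1, 3), -1)))), Rational(1, 2)), -4), 2) = Pow(Add(Pow(Add(-5, Mul(-3, Mul(2, 3, Pow(4, -1)))), Rational(1, 2)), -4), 2) = Pow(Add(Pow(Add(-5, Mul(-3, Mul(2, 3, Rational(1, 4)))), Rational(1, 2)), -4), 2) = Pow(Add(Pow(Add(-5, Mul(-3, Rational(3, 2))), Rational(1, 2)), -4), 2) = Pow(Add(Pow(Add(-5, Rational(-9, 2)), Rational(1, 2)), -4), 2) = Pow(Add(Pow(Rational(-19, 2), Rational(1, 2)), -4), 2) = Pow(Add(Mul(Rational(1, 2), I, Pow(38, Rational(1, 2))), -4), 2) = Pow(Add(-4, Mul(Rational(1, 2), I, Pow(38, Rational(1, 2)))), 2)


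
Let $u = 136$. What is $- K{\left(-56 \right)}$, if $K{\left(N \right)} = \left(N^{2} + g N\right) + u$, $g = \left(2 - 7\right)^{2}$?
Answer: $-1872$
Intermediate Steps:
$g = 25$ ($g = \left(-5\right)^{2} = 25$)
$K{\left(N \right)} = 136 + N^{2} + 25 N$ ($K{\left(N \right)} = \left(N^{2} + 25 N\right) + 136 = 136 + N^{2} + 25 N$)
$- K{\left(-56 \right)} = - (136 + \left(-56\right)^{2} + 25 \left(-56\right)) = - (136 + 3136 - 1400) = \left(-1\right) 1872 = -1872$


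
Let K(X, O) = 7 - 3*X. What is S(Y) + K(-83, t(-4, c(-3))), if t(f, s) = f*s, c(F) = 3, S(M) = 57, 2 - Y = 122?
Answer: 313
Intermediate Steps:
Y = -120 (Y = 2 - 1*122 = 2 - 122 = -120)
S(Y) + K(-83, t(-4, c(-3))) = 57 + (7 - 3*(-83)) = 57 + (7 + 249) = 57 + 256 = 313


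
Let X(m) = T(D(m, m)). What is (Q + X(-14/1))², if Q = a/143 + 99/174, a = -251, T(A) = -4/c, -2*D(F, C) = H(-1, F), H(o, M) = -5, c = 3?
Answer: 3930412249/619113924 ≈ 6.3484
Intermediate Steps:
D(F, C) = 5/2 (D(F, C) = -½*(-5) = 5/2)
T(A) = -4/3
X(m) = -4/3
Q = -9839/8294 (Q = -251/143 + 99/174 = -251*1/143 + 99*(1/174) = -251/143 + 33/58 = -9839/8294 ≈ -1.1863)
(Q + X(-14/1))² = (-9839/8294 - 4/3)² = (-62693/24882)² = 3930412249/619113924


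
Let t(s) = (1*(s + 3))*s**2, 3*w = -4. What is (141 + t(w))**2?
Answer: 15108769/729 ≈ 20725.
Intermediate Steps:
w = -4/3 (w = (1/3)*(-4) = -4/3 ≈ -1.3333)
t(s) = s**2*(3 + s) (t(s) = (1*(3 + s))*s**2 = (3 + s)*s**2 = s**2*(3 + s))
(141 + t(w))**2 = (141 + (-4/3)**2*(3 - 4/3))**2 = (141 + (16/9)*(5/3))**2 = (141 + 80/27)**2 = (3887/27)**2 = 15108769/729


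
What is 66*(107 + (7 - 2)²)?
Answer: 8712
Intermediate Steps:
66*(107 + (7 - 2)²) = 66*(107 + 5²) = 66*(107 + 25) = 66*132 = 8712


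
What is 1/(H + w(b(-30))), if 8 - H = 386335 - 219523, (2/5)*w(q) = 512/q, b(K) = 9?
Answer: -9/1499956 ≈ -6.0002e-6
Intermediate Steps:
w(q) = 1280/q (w(q) = 5*(512/q)/2 = 1280/q)
H = -166804 (H = 8 - (386335 - 219523) = 8 - 1*166812 = 8 - 166812 = -166804)
1/(H + w(b(-30))) = 1/(-166804 + 1280/9) = 1/(-1499956/9) = -9/1499956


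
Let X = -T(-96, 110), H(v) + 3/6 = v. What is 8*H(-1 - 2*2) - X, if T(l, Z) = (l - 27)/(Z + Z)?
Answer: -9803/220 ≈ -44.559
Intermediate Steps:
T(l, Z) = (-27 + l)/(2*Z) (T(l, Z) = (-27 + l)/((2*Z)) = (-27 + l)*(1/(2*Z)) = (-27 + l)/(2*Z))
H(v) = -1/2 + v
X = 123/220 (X = -(-27 - 96)/(2*110) = -(-123)/(2*110) = -1*(-123/220) = 123/220 ≈ 0.55909)
8*H(-1 - 2*2) - X = 8*(-1/2 + (-1 - 2*2)) - 1*123/220 = 8*(-1/2 + (-1 - 4)) - 123/220 = 8*(-1/2 - 5) - 123/220 = 8*(-11/2) - 123/220 = -44 - 123/220 = -9803/220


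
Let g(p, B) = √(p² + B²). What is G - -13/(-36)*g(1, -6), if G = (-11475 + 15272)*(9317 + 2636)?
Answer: 45385541 - 13*√37/36 ≈ 4.5386e+7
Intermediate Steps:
g(p, B) = √(B² + p²)
G = 45385541 (G = 3797*11953 = 45385541)
G - -13/(-36)*g(1, -6) = 45385541 - -13/(-36)*√((-6)² + 1²) = 45385541 - (-1/36*(-13))*√(36 + 1) = 45385541 - 13*√37/36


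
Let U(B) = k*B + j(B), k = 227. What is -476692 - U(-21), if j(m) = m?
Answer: -471904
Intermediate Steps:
U(B) = 228*B (U(B) = 227*B + B = 228*B)
-476692 - U(-21) = -476692 - 228*(-21) = -476692 - 1*(-4788) = -476692 + 4788 = -471904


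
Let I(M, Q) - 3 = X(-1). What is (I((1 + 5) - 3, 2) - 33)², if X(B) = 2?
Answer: 784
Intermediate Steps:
I(M, Q) = 5 (I(M, Q) = 3 + 2 = 5)
(I((1 + 5) - 3, 2) - 33)² = (5 - 33)² = (-28)² = 784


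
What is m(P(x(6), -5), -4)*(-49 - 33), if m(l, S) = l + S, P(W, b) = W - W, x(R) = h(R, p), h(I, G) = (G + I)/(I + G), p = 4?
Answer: 328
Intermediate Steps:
h(I, G) = 1 (h(I, G) = (G + I)/(G + I) = 1)
x(R) = 1
P(W, b) = 0
m(l, S) = S + l
m(P(x(6), -5), -4)*(-49 - 33) = (-4 + 0)*(-49 - 33) = -4*(-82) = 328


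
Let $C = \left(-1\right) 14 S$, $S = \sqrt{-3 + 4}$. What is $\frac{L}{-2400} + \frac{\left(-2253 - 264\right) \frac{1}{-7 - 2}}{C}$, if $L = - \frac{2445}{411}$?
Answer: $- \frac{9194299}{460320} \approx -19.974$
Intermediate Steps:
$S = 1$ ($S = \sqrt{1} = 1$)
$C = -14$ ($C = \left(-1\right) 14 \cdot 1 = \left(-14\right) 1 = -14$)
$L = - \frac{815}{137}$ ($L = \left(-2445\right) \frac{1}{411} = - \frac{815}{137} \approx -5.9489$)
$\frac{L}{-2400} + \frac{\left(-2253 - 264\right) \frac{1}{-7 - 2}}{C} = - \frac{815}{137 \left(-2400\right)} + \frac{\left(-2253 - 264\right) \frac{1}{-7 - 2}}{-14} = \left(- \frac{815}{137}\right) \left(- \frac{1}{2400}\right) + - \frac{2517}{-9} \left(- \frac{1}{14}\right) = \frac{163}{65760} + \left(-2517\right) \left(- \frac{1}{9}\right) \left(- \frac{1}{14}\right) = \frac{163}{65760} + \frac{839}{3} \left(- \frac{1}{14}\right) = \frac{163}{65760} - \frac{839}{42} = - \frac{9194299}{460320}$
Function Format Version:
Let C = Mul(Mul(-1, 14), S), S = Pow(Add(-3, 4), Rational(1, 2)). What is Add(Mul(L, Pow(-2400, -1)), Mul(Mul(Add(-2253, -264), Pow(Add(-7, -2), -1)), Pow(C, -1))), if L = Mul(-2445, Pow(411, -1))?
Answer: Rational(-9194299, 460320) ≈ -19.974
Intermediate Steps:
S = 1 (S = Pow(1, Rational(1, 2)) = 1)
C = -14 (C = Mul(Mul(-1, 14), 1) = Mul(-14, 1) = -14)
L = Rational(-815, 137) (L = Mul(-2445, Rational(1, 411)) = Rational(-815, 137) ≈ -5.9489)
Add(Mul(L, Pow(-2400, -1)), Mul(Mul(Add(-2253, -264), Pow(Add(-7, -2), -1)), Pow(C, -1))) = Add(Mul(Rational(-815, 137), Pow(-2400, -1)), Mul(Mul(Add(-2253, -264), Pow(Add(-7, -2), -1)), Pow(-14, -1))) = Add(Mul(Rational(-815, 137), Rational(-1, 2400)), Mul(Mul(-2517, Pow(-9, -1)), Rational(-1, 14))) = Add(Rational(163, 65760), Mul(Mul(-2517, Rational(-1, 9)), Rational(-1, 14))) = Add(Rational(163, 65760), Mul(Rational(839, 3), Rational(-1, 14))) = Add(Rational(163, 65760), Rational(-839, 42)) = Rational(-9194299, 460320)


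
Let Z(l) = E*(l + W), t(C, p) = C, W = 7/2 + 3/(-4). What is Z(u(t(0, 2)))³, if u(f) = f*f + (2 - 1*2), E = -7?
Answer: -456533/64 ≈ -7133.3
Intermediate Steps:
W = 11/4 (W = 7*(½) + 3*(-¼) = 7/2 - ¾ = 11/4 ≈ 2.7500)
u(f) = f² (u(f) = f² + (2 - 2) = f² + 0 = f²)
Z(l) = -77/4 - 7*l (Z(l) = -7*(l + 11/4) = -7*(11/4 + l) = -77/4 - 7*l)
Z(u(t(0, 2)))³ = (-77/4 - 7*0²)³ = (-77/4 - 7*0)³ = (-77/4 + 0)³ = (-77/4)³ = -456533/64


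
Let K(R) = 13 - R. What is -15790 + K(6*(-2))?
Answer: -15765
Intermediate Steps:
-15790 + K(6*(-2)) = -15790 + (13 - 6*(-2)) = -15790 + (13 - 1*(-12)) = -15790 + (13 + 12) = -15790 + 25 = -15765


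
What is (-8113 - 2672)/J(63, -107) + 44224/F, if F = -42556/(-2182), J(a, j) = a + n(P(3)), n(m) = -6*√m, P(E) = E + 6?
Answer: 64723135/31917 ≈ 2027.9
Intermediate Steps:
P(E) = 6 + E
J(a, j) = -18 + a (J(a, j) = a - 6*√(6 + 3) = a - 6*√9 = a - 6*3 = a - 18 = -18 + a)
F = 21278/1091 (F = -42556*(-1/2182) = 21278/1091 ≈ 19.503)
(-8113 - 2672)/J(63, -107) + 44224/F = (-8113 - 2672)/(-18 + 63) + 44224/(21278/1091) = -10785/45 + 44224*(1091/21278) = -10785*1/45 + 24124192/10639 = -719/3 + 24124192/10639 = 64723135/31917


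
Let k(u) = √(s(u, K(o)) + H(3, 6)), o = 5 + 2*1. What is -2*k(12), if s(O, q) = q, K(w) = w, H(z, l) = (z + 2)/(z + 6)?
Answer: -4*√17/3 ≈ -5.4975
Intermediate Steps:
H(z, l) = (2 + z)/(6 + z)
o = 7 (o = 5 + 2 = 7)
k(u) = 2*√17/3 (k(u) = √(7 + (2 + 3)/(6 + 3)) = √(7 + 5/9) = √(68/9) = 2*√17/3)
-2*k(12) = -4*√17/3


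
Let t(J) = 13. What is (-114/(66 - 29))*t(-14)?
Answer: -1482/37 ≈ -40.054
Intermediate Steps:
(-114/(66 - 29))*t(-14) = (-114/(66 - 29))*13 = (-114/37)*13 = ((1/37)*(-114))*13 = -114/37*13 = -1482/37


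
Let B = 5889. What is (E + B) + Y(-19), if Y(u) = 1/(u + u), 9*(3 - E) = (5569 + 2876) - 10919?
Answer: 2109067/342 ≈ 6166.9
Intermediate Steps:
E = 2501/9 (E = 3 - ((5569 + 2876) - 10919)/9 = 3 - (8445 - 10919)/9 = 3 - 1/9*(-2474) = 3 + 2474/9 = 2501/9 ≈ 277.89)
Y(u) = 1/(2*u)
(E + B) + Y(-19) = (2501/9 + 5889) + (1/2)/(-19) = 55502/9 + (1/2)*(-1/19) = 55502/9 - 1/38 = 2109067/342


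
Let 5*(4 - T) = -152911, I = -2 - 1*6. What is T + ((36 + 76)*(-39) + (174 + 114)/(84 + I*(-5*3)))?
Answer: 2228667/85 ≈ 26220.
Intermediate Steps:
I = -8 (I = -2 - 6 = -8)
T = 152931/5 (T = 4 - ⅕*(-152911) = 4 + 152911/5 = 152931/5 ≈ 30586.)
T + ((36 + 76)*(-39) + (174 + 114)/(84 + I*(-5*3))) = 152931/5 + ((36 + 76)*(-39) + (174 + 114)/(84 - (-40)*3)) = 152931/5 + (112*(-39) + 288/(84 - 8*(-15))) = 152931/5 + (-4368 + 288/(84 + 120)) = 152931/5 + (-4368 + 288/204) = 152931/5 + (-4368 + 288*(1/204)) = 152931/5 + (-4368 + 24/17) = 152931/5 - 74232/17 = 2228667/85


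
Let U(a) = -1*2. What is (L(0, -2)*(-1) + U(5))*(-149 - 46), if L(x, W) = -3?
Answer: -195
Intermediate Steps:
U(a) = -2
(L(0, -2)*(-1) + U(5))*(-149 - 46) = (-3*(-1) - 2)*(-149 - 46) = (3 - 2)*(-195) = 1*(-195) = -195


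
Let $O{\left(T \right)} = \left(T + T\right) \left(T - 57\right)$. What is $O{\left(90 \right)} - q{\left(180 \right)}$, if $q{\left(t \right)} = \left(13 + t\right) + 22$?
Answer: $5725$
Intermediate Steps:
$O{\left(T \right)} = 2 T \left(-57 + T\right)$
$q{\left(t \right)} = 35 + t$
$O{\left(90 \right)} - q{\left(180 \right)} = 2 \cdot 90 \left(-57 + 90\right) - \left(35 + 180\right) = 2 \cdot 90 \cdot 33 - 215 = 5940 - 215 = 5725$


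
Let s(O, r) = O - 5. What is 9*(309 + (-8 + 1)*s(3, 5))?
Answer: 2907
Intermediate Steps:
s(O, r) = -5 + O
9*(309 + (-8 + 1)*s(3, 5)) = 9*(309 + (-8 + 1)*(-5 + 3)) = 9*(309 - 7*(-2)) = 9*(309 + 14) = 9*323 = 2907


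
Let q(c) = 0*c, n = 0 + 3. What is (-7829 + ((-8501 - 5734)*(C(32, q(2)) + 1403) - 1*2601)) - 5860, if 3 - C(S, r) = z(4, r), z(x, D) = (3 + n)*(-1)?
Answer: -20116110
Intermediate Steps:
n = 3
z(x, D) = -6 (z(x, D) = (3 + 3)*(-1) = 6*(-1) = -6)
q(c) = 0
C(S, r) = 9 (C(S, r) = 3 - 1*(-6) = 3 + 6 = 9)
(-7829 + ((-8501 - 5734)*(C(32, q(2)) + 1403) - 1*2601)) - 5860 = (-7829 + ((-8501 - 5734)*(9 + 1403) - 1*2601)) - 5860 = (-7829 + (-14235*1412 - 2601)) - 5860 = (-7829 + (-20099820 - 2601)) - 5860 = (-7829 - 20102421) - 5860 = -20110250 - 5860 = -20116110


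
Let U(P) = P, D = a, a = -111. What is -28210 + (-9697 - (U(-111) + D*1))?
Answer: -37685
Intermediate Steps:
D = -111
-28210 + (-9697 - (U(-111) + D*1)) = -28210 + (-9697 - (-111 - 111*1)) = -28210 + (-9697 - (-111 - 111)) = -28210 + (-9697 - 1*(-222)) = -28210 + (-9697 + 222) = -28210 - 9475 = -37685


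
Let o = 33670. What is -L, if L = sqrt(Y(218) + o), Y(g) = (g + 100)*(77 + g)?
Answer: -2*sqrt(31870) ≈ -357.04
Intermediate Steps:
Y(g) = (77 + g)*(100 + g) (Y(g) = (100 + g)*(77 + g) = (77 + g)*(100 + g))
L = 2*sqrt(31870) (L = sqrt((7700 + 218**2 + 177*218) + 33670) = sqrt((7700 + 47524 + 38586) + 33670) = sqrt(93810 + 33670) = sqrt(127480) = 2*sqrt(31870) ≈ 357.04)
-L = -2*sqrt(31870)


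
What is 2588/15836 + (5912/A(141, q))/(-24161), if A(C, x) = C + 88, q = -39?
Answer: 96117855/592016983 ≈ 0.16236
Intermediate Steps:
A(C, x) = 88 + C
2588/15836 + (5912/A(141, q))/(-24161) = 2588/15836 + (5912/(88 + 141))/(-24161) = 2588*(1/15836) + (5912/229)*(-1/24161) = 647/3959 + (5912*(1/229))*(-1/24161) = 647/3959 + (5912/229)*(-1/24161) = 647/3959 - 5912/5532869 = 96117855/592016983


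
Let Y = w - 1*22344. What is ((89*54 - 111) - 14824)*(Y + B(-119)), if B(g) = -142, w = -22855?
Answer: 459258989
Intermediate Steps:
Y = -45199 (Y = -22855 - 1*22344 = -22855 - 22344 = -45199)
((89*54 - 111) - 14824)*(Y + B(-119)) = ((89*54 - 111) - 14824)*(-45199 - 142) = ((4806 - 111) - 14824)*(-45341) = (4695 - 14824)*(-45341) = -10129*(-45341) = 459258989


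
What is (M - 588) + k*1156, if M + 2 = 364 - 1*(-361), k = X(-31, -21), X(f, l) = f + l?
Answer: -59977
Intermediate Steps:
k = -52 (k = -31 - 21 = -52)
M = 723 (M = -2 + (364 - 1*(-361)) = -2 + (364 + 361) = -2 + 725 = 723)
(M - 588) + k*1156 = (723 - 588) - 52*1156 = 135 - 60112 = -59977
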